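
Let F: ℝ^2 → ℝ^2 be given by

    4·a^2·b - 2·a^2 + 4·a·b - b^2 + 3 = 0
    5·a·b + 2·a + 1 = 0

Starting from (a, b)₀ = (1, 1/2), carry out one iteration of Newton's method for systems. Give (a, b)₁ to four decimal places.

(0.3140, 0.0174)

At (1, 1/2): F = (4.7500, 5.5000).
Jacobian J = [[8·a·b - 4·a + 4·b, 4·a^2 + 4·a - 2·b], [5·b + 2, 5·a]].
At the point, J = [[2.0000, 7.0000], [4.5000, 5.0000]] (det J = -21.5000).
Solving J·Δ = −F gives Δ = (-0.6860, -0.4826).
Then the next iterate is (a, b)₁ = (0.3140, 0.0174).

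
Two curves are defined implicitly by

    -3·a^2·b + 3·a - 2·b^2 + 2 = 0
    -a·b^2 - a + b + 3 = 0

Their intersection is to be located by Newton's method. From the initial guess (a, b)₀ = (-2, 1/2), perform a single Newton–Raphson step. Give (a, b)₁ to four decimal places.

At (-2, 1/2): F = (-10.5000, 6.0000).
Jacobian J = [[-6·a·b + 3, -3·a^2 - 4·b], [-b^2 - 1, -2·a·b + 1]].
At the point, J = [[9.0000, -14.0000], [-1.2500, 3.0000]] (det J = 9.5000).
Solving J·Δ = −F gives Δ = (-5.5263, -4.3026).
Then the next iterate is (a, b)₁ = (-7.5263, -3.8026).

(-7.5263, -3.8026)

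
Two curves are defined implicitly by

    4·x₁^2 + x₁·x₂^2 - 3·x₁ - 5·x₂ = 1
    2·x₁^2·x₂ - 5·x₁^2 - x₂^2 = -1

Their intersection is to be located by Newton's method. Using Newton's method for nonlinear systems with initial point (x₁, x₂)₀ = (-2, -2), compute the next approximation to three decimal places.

(-0.635, -2.844)

At (-2, -2): F = (23.000, -39.000).
Jacobian J = [[8·x₁ + x₂^2 - 3, 2·x₁·x₂ - 5], [4·x₁·x₂ - 10·x₁, 2·x₁^2 - 2·x₂]].
At the point, J = [[-15.000, 3.000], [36.000, 12.000]] (det J = -288.000).
Solving J·Δ = −F gives Δ = (1.365, -0.844).
Then the next iterate is (x₁, x₂)₁ = (-0.635, -2.844).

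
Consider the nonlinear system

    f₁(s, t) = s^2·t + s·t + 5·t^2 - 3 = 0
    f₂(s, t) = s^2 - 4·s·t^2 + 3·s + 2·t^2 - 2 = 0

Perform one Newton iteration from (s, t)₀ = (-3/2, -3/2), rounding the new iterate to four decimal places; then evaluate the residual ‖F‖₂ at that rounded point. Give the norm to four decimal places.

3.1346

At (-3/2, -3/2): F = (7.1250, 13.7500).
Jacobian J = [[2·s·t + t, s^2 + s + 10·t], [2·s - 4·t^2 + 3, -8·s·t + 4·t]].
At the point, J = [[3.0000, -14.2500], [-9.0000, -24.0000]] (det J = -200.2500).
Solving J·Δ = −F gives Δ = (0.1245, 0.5262).
Then the next iterate is (s, t)₁ = (-1.3755, -0.9738).
Re-evaluating at (-1.3755, -0.9738): F = (1.238464, 2.879545), so ‖F‖₂ = 3.1346.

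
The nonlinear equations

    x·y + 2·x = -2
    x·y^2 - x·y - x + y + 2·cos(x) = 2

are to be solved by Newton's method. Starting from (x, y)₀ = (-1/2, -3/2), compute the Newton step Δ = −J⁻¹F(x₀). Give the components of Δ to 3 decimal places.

At (-1/2, -3/2): F = (1.750, -3.11983).
Jacobian J = [[y + 2, x], [y^2 - y - 2·sin(x) - 1, 2·x·y - x + 1]].
At the point, J = [[0.500, -0.500], [3.70885, 3.000]] (det J = 3.35443).
Solving J·Δ = −F gives Δ = (-1.100, 2.400).

(-1.100, 2.400)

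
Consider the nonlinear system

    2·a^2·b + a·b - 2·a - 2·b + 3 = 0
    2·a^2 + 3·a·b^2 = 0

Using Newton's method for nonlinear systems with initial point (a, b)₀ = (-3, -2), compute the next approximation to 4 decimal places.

(-2.4750, -1.5000)

At (-3, -2): F = (-17.0000, -18.0000).
Jacobian J = [[4·a·b + b - 2, 2·a^2 + a - 2], [4·a + 3·b^2, 6·a·b]].
At the point, J = [[20.0000, 13.0000], [0.0000, 36.0000]] (det J = 720.0000).
Solving J·Δ = −F gives Δ = (0.5250, 0.5000).
Then the next iterate is (a, b)₁ = (-2.4750, -1.5000).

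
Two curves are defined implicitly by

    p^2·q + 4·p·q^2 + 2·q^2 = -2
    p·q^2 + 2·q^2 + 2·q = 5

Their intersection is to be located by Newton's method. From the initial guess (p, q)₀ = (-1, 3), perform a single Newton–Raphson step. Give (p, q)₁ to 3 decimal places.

At (-1, 3): F = (-13.000, 10.000).
Jacobian J = [[2·p·q + 4·q^2, p^2 + 8·p·q + 4·q], [q^2, 2·p·q + 4·q + 2]].
At the point, J = [[30.000, -11.000], [9.000, 8.000]] (det J = 339.000).
Solving J·Δ = −F gives Δ = (-0.018, -1.230).
Then the next iterate is (p, q)₁ = (-1.018, 1.770).

(-1.018, 1.770)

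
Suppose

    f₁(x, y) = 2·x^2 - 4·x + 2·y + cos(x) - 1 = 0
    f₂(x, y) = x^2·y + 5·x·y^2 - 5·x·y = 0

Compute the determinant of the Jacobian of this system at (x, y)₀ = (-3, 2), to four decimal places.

574.9197

J = [[4·x - sin(x) - 4, 2], [2·x·y + 5·y^2 - 5·y, x^2 + 10·x·y - 5·x]].
At the point, J = [[-15.858880, 2.0000], [-2.0000, -36.0000]].
det J = 574.9197.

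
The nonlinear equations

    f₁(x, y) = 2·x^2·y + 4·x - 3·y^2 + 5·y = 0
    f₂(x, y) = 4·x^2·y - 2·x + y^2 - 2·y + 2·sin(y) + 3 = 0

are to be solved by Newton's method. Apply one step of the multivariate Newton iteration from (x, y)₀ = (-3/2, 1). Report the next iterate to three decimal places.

At (-3/2, 1): F = (0.500, 15.68294).
Jacobian J = [[4·x·y + 4, 2·x^2 - 6·y + 5], [8·x·y - 2, 4·x^2 + 2·y + 2·cos(y) - 2]].
At the point, J = [[-2.000, 3.500], [-14.000, 10.08060]] (det J = 28.83879).
Solving J·Δ = −F gives Δ = (1.729, 0.845).
Then the next iterate is (x, y)₁ = (0.229, 1.845).

(0.229, 1.845)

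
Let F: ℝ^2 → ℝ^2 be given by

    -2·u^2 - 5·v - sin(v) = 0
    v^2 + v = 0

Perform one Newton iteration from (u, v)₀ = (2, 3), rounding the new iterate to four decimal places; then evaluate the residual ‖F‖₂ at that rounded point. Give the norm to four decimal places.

7.9532

At (2, 3): F = (-23.141120, 12.0000).
Jacobian J = [[-4·u, -cos(v) - 5], [0, 2·v + 1]].
At the point, J = [[-8.0000, -4.010008], [0.0000, 7.0000]] (det J = -56.0000).
Solving J·Δ = −F gives Δ = (-2.0334, -1.7143).
Then the next iterate is (u, v)₁ = (-0.0334, 1.2857).
Re-evaluating at (-0.0334, 1.2857): F = (-7.390366, 2.938724), so ‖F‖₂ = 7.9532.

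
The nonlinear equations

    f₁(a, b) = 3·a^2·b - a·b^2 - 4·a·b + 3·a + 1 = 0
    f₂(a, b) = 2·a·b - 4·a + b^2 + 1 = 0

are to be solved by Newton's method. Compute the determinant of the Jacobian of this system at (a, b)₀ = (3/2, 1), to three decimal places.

30.500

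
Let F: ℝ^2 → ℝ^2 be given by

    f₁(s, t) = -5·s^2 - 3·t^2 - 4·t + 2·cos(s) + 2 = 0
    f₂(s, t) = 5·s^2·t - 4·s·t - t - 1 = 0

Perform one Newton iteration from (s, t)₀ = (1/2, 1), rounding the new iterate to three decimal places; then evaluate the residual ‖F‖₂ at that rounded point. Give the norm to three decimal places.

At (1/2, 1): F = (-4.49483, -2.750).
Jacobian J = [[-10·s - 2·sin(s), -6·t - 4], [10·s·t - 4·t, 5·s^2 - 4·s - 1]].
At the point, J = [[-5.95885, -10.000], [1.000, -1.750]] (det J = 20.42799).
Solving J·Δ = −F gives Δ = (0.961, -1.022).
Then the next iterate is (s, t)₁ = (1.461, -0.022).
Re-evaluating at (1.461, -0.022): F = (-8.36691, -1.08423), so ‖F‖₂ = 8.437.

8.437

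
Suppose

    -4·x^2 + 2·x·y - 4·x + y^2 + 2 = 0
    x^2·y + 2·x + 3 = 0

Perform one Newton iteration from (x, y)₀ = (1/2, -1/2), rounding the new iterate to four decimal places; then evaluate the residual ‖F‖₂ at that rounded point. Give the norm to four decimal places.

219.1164

At (1/2, -1/2): F = (-1.2500, 3.8750).
Jacobian J = [[-8·x + 2·y - 4, 2·x + 2·y], [2·x·y + 2, x^2]].
At the point, J = [[-9.0000, 0.0000], [1.5000, 0.2500]] (det J = -2.2500).
Solving J·Δ = −F gives Δ = (-0.1389, -14.6667).
Then the next iterate is (x, y)₁ = (0.3611, -15.1667).
Re-evaluating at (0.3611, -15.1667): F = (219.109425, 1.744565), so ‖F‖₂ = 219.1164.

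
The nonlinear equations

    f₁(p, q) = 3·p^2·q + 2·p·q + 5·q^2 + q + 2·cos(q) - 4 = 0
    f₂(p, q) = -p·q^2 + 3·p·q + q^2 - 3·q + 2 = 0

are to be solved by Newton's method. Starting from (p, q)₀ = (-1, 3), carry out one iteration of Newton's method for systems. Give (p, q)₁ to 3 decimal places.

(1.871, 2.667)

At (-1, 3): F = (45.02002, 2.000).
Jacobian J = [[6·p·q + 2·q, 3·p^2 + 2·p + 10·q - 2·sin(q) + 1], [-q^2 + 3·q, -2·p·q + 3·p + 2·q - 3]].
At the point, J = [[-12.000, 31.71776], [0.000, 6.000]] (det J = -72.000).
Solving J·Δ = −F gives Δ = (2.871, -0.333).
Then the next iterate is (p, q)₁ = (1.871, 2.667).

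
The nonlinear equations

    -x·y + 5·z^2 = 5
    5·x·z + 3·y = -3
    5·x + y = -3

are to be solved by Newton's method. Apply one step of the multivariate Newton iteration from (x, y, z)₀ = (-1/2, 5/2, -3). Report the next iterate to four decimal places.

(-0.3077, -1.4613, -1.7070)

At (-1/2, 5/2, -3): F = (41.2500, 18.0000, 3.0000).
Jacobian J = [[-y, -x, 10·z], [5·z, 3, 5·x], [5, 1, 0]].
At the point, J = [[-2.5000, 0.5000, -30.0000], [-15.0000, 3.0000, -2.5000], [5.0000, 1.0000, 0.0000]] (det J = 887.5000).
Solving J·Δ = −F gives Δ = (0.1923, -3.9613, 1.2930).
Then the next iterate is (x, y, z)₁ = (-0.3077, -1.4613, -1.7070).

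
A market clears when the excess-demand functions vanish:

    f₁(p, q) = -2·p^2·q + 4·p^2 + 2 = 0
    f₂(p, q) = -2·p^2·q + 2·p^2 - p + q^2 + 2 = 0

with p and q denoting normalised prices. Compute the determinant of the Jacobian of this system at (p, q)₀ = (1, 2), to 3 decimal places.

-10.000

J = [[-4·p·q + 8·p, -2·p^2], [-4·p·q + 4·p - 1, -2·p^2 + 2·q]].
At the point, J = [[0.000, -2.000], [-5.000, 2.000]].
det J = -10.000.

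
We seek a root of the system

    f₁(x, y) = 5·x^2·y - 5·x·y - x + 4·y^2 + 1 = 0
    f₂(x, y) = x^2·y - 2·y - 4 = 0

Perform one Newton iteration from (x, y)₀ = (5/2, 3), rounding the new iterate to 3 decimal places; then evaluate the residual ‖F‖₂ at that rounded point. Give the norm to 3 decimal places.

At (5/2, 3): F = (90.750, 8.750).
Jacobian J = [[10·x·y - 5·y - 1, 5·x^2 - 5·x + 8·y], [2·x·y, x^2 - 2]].
At the point, J = [[59.000, 42.750], [15.000, 4.250]] (det J = -390.500).
Solving J·Δ = −F gives Δ = (0.030, -2.164).
Then the next iterate is (x, y)₁ = (2.530, 0.836).
Re-evaluating at (2.530, 0.836): F = (17.44595, -0.32085), so ‖F‖₂ = 17.449.

17.449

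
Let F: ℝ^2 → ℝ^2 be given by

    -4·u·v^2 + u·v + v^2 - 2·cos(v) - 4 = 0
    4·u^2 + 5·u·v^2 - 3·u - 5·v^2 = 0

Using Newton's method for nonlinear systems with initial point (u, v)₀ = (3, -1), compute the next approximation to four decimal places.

(2.0496, -0.3855)

At (3, -1): F = (-19.080605, 37.0000).
Jacobian J = [[-4·v^2 + v, -8·u·v + u + 2·v + 2·sin(v)], [8·u + 5·v^2 - 3, 10·u·v - 10·v]].
At the point, J = [[-5.0000, 23.317058], [26.0000, -20.0000]] (det J = -506.243509).
Solving J·Δ = −F gives Δ = (-0.9504, 0.6145).
Then the next iterate is (u, v)₁ = (2.0496, -0.3855).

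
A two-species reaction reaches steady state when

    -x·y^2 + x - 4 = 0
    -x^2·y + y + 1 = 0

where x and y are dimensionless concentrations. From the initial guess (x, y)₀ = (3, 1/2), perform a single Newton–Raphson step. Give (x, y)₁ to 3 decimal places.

(3.333, 0.000)

At (3, 1/2): F = (-1.750, -3.000).
Jacobian J = [[-y^2 + 1, -2·x·y], [-2·x·y, -x^2 + 1]].
At the point, J = [[0.750, -3.000], [-3.000, -8.000]] (det J = -15.000).
Solving J·Δ = −F gives Δ = (0.333, -0.500).
Then the next iterate is (x, y)₁ = (3.333, 0.000).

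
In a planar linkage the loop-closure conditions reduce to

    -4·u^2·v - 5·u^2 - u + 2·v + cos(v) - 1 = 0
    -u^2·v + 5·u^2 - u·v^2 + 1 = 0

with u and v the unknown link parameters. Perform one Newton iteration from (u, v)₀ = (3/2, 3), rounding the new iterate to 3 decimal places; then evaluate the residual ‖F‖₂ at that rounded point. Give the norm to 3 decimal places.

9.716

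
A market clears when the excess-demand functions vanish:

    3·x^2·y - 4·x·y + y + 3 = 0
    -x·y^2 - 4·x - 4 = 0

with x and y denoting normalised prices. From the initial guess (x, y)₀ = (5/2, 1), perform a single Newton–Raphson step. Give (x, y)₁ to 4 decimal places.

(18.0400, -17.8400)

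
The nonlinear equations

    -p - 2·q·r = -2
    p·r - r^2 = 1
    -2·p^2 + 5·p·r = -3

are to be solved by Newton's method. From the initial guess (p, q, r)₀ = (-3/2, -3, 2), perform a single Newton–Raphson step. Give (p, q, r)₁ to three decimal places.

(-1.079, -1.182, 0.699)

At (-3/2, -3, 2): F = (15.500, -8.000, -16.500).
Jacobian J = [[-1, -2·r, -2·q], [r, 0, p - 2·r], [-4·p + 5·r, 0, 5·p]].
At the point, J = [[-1.000, -4.000, 6.000], [2.000, 0.000, -5.500], [16.000, 0.000, -7.500]] (det J = 292.000).
Solving J·Δ = −F gives Δ = (0.421, 1.818, -1.301).
Then the next iterate is (p, q, r)₁ = (-1.079, -1.182, 0.699).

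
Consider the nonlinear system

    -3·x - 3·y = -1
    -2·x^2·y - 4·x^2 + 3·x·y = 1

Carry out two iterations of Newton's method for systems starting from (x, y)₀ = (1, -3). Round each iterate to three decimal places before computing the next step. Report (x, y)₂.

At (1, -3): F = (7.000, -8.000).
Jacobian J = [[-3, -3], [-4·x·y - 8·x + 3·y, -2·x^2 + 3·x]].
At the point, J = [[-3.000, -3.000], [-5.000, 1.000]] (det J = -18.000).
Solving J·Δ = −F gives Δ = (-0.944, 3.278).
Then the next iterate is (x, y)₁ = (0.056, 0.278).
Round to (0.056, 0.278) and repeat: F = (-0.002, -0.96758), J = [[-3.000, -3.000], [0.32373, 0.16173]].
Δ = (5.973, -5.974), so (x, y)₂ = (6.029, -5.696).

(6.029, -5.696)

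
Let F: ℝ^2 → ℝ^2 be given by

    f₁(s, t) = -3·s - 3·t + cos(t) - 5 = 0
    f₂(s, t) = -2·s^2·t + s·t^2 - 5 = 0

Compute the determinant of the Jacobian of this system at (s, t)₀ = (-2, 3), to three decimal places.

J = [[-3, -sin(t) - 3], [-4·s·t + t^2, -2·s^2 + 2·s·t]].
At the point, J = [[-3.000, -3.14112], [33.000, -20.000]].
det J = 163.657.

163.657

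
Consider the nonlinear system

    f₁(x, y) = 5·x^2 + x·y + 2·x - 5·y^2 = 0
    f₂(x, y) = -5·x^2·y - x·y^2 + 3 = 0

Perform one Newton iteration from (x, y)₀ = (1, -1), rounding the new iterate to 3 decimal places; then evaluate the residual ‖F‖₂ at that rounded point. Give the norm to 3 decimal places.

3.290

At (1, -1): F = (1.000, 7.000).
Jacobian J = [[10·x + y + 2, x - 10·y], [-10·x·y - y^2, -5·x^2 - 2·x·y]].
At the point, J = [[11.000, 11.000], [9.000, -3.000]] (det J = -132.000).
Solving J·Δ = −F gives Δ = (-0.606, 0.515).
Then the next iterate is (x, y)₁ = (0.394, -0.485).
Re-evaluating at (0.394, -0.485): F = (0.19697, 3.28377), so ‖F‖₂ = 3.290.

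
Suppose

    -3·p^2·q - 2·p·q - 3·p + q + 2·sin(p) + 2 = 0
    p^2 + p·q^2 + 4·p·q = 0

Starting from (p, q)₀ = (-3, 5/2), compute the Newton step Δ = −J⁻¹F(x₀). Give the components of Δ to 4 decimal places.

At (-3, 5/2): F = (-39.282240, -39.7500).
Jacobian J = [[-6·p·q - 2·q + 2·cos(p) - 3, -3·p^2 - 2·p + 1], [2·p + q^2 + 4·q, 2·p·q + 4·p]].
At the point, J = [[35.020015, -20.0000], [10.2500, -27.0000]] (det J = -740.540405).
Solving J·Δ = −F gives Δ = (0.3587, -1.3361).

(0.3587, -1.3361)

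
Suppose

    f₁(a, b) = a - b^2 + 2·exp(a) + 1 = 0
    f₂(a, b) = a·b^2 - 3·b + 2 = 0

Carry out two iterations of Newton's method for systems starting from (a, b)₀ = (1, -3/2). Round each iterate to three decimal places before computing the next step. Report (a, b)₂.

At (1, -3/2): F = (5.18656, 8.750).
Jacobian J = [[2·exp(a) + 1, -2·b], [b^2, 2·a·b - 3]].
At the point, J = [[6.43656, 3.000], [2.250, -6.000]] (det J = -45.36938).
Solving J·Δ = −F gives Δ = (-1.264, 0.984).
Then the next iterate is (a, b)₁ = (-0.264, -0.516).
Round to (-0.264, -0.516) and repeat: F = (2.00569, 3.47771), J = [[2.53595, 1.032], [0.26626, -2.72755]].
Δ = (-1.260, 1.152), so (a, b)₂ = (-1.524, 0.636).

(-1.524, 0.636)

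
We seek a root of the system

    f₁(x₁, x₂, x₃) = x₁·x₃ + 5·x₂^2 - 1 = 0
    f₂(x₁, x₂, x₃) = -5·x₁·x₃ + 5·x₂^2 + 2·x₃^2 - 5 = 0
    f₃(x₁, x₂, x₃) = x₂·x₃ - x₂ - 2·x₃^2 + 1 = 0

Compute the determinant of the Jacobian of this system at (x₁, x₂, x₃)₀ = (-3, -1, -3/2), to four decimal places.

472.5000

J = [[x₃, 10·x₂, x₁], [-5·x₃, 10·x₂, -5·x₁ + 4·x₃], [0, x₃ - 1, x₂ - 4·x₃]].
At the point, J = [[-1.5000, -10.0000, -3.0000], [7.5000, -10.0000, 9.0000], [0.0000, -2.5000, 5.0000]].
det J = 472.5000.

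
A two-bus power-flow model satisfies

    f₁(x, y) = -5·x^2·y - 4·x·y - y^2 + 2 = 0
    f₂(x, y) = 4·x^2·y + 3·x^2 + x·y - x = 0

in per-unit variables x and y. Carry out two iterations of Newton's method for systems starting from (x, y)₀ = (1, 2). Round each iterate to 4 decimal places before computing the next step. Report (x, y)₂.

(0.3683, 0.9906)

At (1, 2): F = (-20.0000, 12.0000).
Jacobian J = [[-10·x·y - 4·y, -5·x^2 - 4·x - 2·y], [8·x·y + 6·x + y - 1, 4·x^2 + x]].
At the point, J = [[-28.0000, -13.0000], [23.0000, 5.0000]] (det J = 159.0000).
Solving J·Δ = −F gives Δ = (-0.3522, -0.7799).
Then the next iterate is (x, y)₁ = (0.6478, 1.2201).
Round to (0.6478, 1.2201) and repeat: F = (-5.210210, 3.449550), J = [[-12.784208, -7.129624], [10.429946, 2.326379]].
Δ = (-0.2795, -0.2295), so (x, y)₂ = (0.3683, 0.9906).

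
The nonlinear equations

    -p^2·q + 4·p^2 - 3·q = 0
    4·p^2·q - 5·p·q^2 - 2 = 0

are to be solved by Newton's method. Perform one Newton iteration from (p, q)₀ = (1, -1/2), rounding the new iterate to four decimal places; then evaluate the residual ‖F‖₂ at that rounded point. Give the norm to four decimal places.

2.8010

At (1, -1/2): F = (6.0000, -5.2500).
Jacobian J = [[-2·p·q + 8·p, -p^2 - 3], [8·p·q - 5·q^2, 4·p^2 - 10·p·q]].
At the point, J = [[9.0000, -4.0000], [-5.2500, 9.0000]] (det J = 60.0000).
Solving J·Δ = −F gives Δ = (-0.5500, 0.2625).
Then the next iterate is (p, q)₁ = (0.4500, -0.2375).
Re-evaluating at (0.4500, -0.2375): F = (1.570594, -2.319289), so ‖F‖₂ = 2.8010.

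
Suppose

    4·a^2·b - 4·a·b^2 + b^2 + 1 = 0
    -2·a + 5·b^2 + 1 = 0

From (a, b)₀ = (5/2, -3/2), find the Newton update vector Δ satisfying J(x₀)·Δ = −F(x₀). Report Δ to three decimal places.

At (5/2, -3/2): F = (-56.750, 7.250).
Jacobian J = [[8·a·b - 4·b^2, 4·a^2 - 8·a·b + 2·b], [-2, 10·b]].
At the point, J = [[-39.000, 52.000], [-2.000, -15.000]] (det J = 689.000).
Solving J·Δ = −F gives Δ = (-0.688, 0.575).

(-0.688, 0.575)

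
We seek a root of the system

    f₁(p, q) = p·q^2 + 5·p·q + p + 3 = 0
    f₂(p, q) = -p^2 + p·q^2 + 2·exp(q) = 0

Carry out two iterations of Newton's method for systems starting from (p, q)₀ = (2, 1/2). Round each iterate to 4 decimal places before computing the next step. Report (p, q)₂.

(0.9025, -0.7502)

At (2, 1/2): F = (10.5000, -0.202557).
Jacobian J = [[q^2 + 5·q + 1, 2·p·q + 5·p], [-2·p + q^2, 2·p·q + 2·exp(q)]].
At the point, J = [[3.7500, 12.0000], [-3.7500, 5.297443]] (det J = 64.865410).
Solving J·Δ = −F gives Δ = (-0.8950, -0.5953).
Then the next iterate is (p, q)₁ = (1.1050, -0.0953).
Round to (1.1050, -0.0953) and repeat: F = (3.588503, 0.607211), J = [[0.532582, 5.314387], [-2.200918, 1.607587]].
Δ = (-0.2025, -0.6549), so (p, q)₂ = (0.9025, -0.7502).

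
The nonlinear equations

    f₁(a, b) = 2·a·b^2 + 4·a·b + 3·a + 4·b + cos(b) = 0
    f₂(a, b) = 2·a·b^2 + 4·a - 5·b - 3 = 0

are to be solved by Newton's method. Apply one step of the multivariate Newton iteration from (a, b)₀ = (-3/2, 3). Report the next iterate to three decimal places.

At (-3/2, 3): F = (-38.48999, -51.000).
Jacobian J = [[2·b^2 + 4·b + 3, 4·a·b + 4·a - sin(b) + 4], [2·b^2 + 4, 4·a·b - 5]].
At the point, J = [[33.000, -20.14112], [22.000, -23.000]] (det J = -315.89536).
Solving J·Δ = −F gives Δ = (-0.449, -2.647).
Then the next iterate is (a, b)₁ = (-1.949, 0.353).

(-1.949, 0.353)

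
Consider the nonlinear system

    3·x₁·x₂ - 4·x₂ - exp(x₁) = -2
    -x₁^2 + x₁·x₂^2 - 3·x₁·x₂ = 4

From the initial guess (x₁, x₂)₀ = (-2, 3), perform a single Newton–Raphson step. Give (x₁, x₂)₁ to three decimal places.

(4.734, 6.156)

At (-2, 3): F = (-28.13534, -8.000).
Jacobian J = [[3·x₂ - exp(x₁), 3·x₁ - 4], [-2·x₁ + x₂^2 - 3·x₂, 2·x₁·x₂ - 3·x₁]].
At the point, J = [[8.86466, -10.000], [4.000, -6.000]] (det J = -13.18799).
Solving J·Δ = −F gives Δ = (6.734, 3.156).
Then the next iterate is (x₁, x₂)₁ = (4.734, 6.156).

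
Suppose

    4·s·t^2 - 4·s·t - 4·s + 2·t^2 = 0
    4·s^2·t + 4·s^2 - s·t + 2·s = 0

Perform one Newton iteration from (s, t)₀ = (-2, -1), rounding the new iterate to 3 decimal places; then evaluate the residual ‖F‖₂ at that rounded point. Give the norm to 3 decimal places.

11.068

At (-2, -1): F = (-6.000, -6.000).
Jacobian J = [[4·t^2 - 4·t - 4, 8·s·t - 4·s + 4·t], [8·s·t + 8·s - t + 2, 4·s^2 - s]].
At the point, J = [[4.000, 20.000], [3.000, 18.000]] (det J = 12.000).
Solving J·Δ = −F gives Δ = (-1.000, 0.500).
Then the next iterate is (s, t)₁ = (-3.000, -0.500).
Re-evaluating at (-3.000, -0.500): F = (3.500, 10.500), so ‖F‖₂ = 11.068.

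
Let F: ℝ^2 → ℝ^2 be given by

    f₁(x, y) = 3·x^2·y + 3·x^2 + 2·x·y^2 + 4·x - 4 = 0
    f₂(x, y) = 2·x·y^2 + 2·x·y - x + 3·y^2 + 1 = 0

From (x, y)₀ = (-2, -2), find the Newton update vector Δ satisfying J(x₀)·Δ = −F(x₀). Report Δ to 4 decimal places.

At (-2, -2): F = (-40.0000, 7.0000).
Jacobian J = [[6·x·y + 6·x + 2·y^2 + 4, 3·x^2 + 4·x·y], [2·y^2 + 2·y - 1, 4·x·y + 2·x + 6·y]].
At the point, J = [[24.0000, 28.0000], [3.0000, 0.0000]] (det J = -84.0000).
Solving J·Δ = −F gives Δ = (-2.3333, 3.4286).

(-2.3333, 3.4286)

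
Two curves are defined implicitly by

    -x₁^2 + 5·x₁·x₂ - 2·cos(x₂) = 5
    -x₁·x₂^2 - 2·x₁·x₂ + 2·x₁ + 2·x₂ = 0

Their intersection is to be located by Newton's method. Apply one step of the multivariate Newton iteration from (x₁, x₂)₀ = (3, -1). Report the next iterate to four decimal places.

At (3, -1): F = (-30.080605, 7.0000).
Jacobian J = [[-2·x₁ + 5·x₂, 5·x₁ + 2·sin(x₂)], [-x₂^2 - 2·x₂ + 2, -2·x₁·x₂ - 2·x₁ + 2]].
At the point, J = [[-11.0000, 13.317058], [3.0000, 2.0000]] (det J = -61.951174).
Solving J·Δ = −F gives Δ = (-2.4758, 0.2137).
Then the next iterate is (x₁, x₂)₁ = (0.5242, -0.7863).

(0.5242, -0.7863)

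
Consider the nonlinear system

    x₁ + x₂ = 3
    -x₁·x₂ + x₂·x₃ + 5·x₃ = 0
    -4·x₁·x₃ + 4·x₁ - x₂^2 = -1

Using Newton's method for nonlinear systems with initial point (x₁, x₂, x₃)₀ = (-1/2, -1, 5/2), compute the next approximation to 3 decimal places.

(-0.429, 3.429, -3.214)

At (-1/2, -1, 5/2): F = (-4.500, 9.500, 3.000).
Jacobian J = [[1, 1, 0], [-x₂, -x₁ + x₃, x₂ + 5], [-4·x₃ + 4, -2·x₂, -4·x₁]].
At the point, J = [[1.000, 1.000, 0.000], [1.000, 3.000, 4.000], [-6.000, 2.000, 2.000]] (det J = -28.000).
Solving J·Δ = −F gives Δ = (0.071, 4.429, -5.714).
Then the next iterate is (x₁, x₂, x₃)₁ = (-0.429, 3.429, -3.214).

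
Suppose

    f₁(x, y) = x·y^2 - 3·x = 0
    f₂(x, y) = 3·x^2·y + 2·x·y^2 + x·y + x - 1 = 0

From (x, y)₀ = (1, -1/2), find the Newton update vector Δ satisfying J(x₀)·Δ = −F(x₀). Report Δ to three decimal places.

(-0.933, -0.183)

At (1, -1/2): F = (-2.750, -1.500).
Jacobian J = [[y^2 - 3, 2·x·y], [6·x·y + 2·y^2 + y + 1, 3·x^2 + 4·x·y + x]].
At the point, J = [[-2.750, -1.000], [-2.000, 2.000]] (det J = -7.500).
Solving J·Δ = −F gives Δ = (-0.933, -0.183).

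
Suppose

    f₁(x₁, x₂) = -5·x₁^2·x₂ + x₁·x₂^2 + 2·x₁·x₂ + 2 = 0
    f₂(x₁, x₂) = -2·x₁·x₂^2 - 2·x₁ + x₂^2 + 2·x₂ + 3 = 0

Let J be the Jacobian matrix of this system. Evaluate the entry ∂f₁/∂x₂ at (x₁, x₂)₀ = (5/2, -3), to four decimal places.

-41.2500

∂f₁/∂x₂ = -5·x₁^2 + 2·x₁·x₂ + 2·x₁.
At (5/2, -3) this is -41.2500.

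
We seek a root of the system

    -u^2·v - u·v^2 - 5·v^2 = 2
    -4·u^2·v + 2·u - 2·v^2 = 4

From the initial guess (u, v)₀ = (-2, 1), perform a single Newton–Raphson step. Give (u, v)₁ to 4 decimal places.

(-1.3333, 0.3000)

At (-2, 1): F = (-9.0000, -26.0000).
Jacobian J = [[-2·u·v - v^2, -u^2 - 2·u·v - 10·v], [-8·u·v + 2, -4·u^2 - 4·v]].
At the point, J = [[3.0000, -10.0000], [18.0000, -20.0000]] (det J = 120.0000).
Solving J·Δ = −F gives Δ = (0.6667, -0.7000).
Then the next iterate is (u, v)₁ = (-1.3333, 0.3000).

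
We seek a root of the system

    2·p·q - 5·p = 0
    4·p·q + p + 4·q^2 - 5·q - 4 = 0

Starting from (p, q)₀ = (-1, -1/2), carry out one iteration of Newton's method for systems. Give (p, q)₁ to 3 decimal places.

(0.013, -0.539)

At (-1, -1/2): F = (6.000, 0.500).
Jacobian J = [[2·q - 5, 2·p], [4·q + 1, 4·p + 8·q - 5]].
At the point, J = [[-6.000, -2.000], [-1.000, -13.000]] (det J = 76.000).
Solving J·Δ = −F gives Δ = (1.013, -0.039).
Then the next iterate is (p, q)₁ = (0.013, -0.539).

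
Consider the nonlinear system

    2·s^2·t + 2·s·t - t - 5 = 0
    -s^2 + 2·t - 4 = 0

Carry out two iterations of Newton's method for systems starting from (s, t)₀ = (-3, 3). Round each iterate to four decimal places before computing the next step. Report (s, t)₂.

At (-3, 3): F = (28.0000, -7.0000).
Jacobian J = [[4·s·t + 2·t, 2·s^2 + 2·s - 1], [-2·s, 2]].
At the point, J = [[-30.0000, 11.0000], [6.0000, 2.0000]] (det J = -126.0000).
Solving J·Δ = −F gives Δ = (1.0556, 0.3333).
Then the next iterate is (s, t)₁ = (-1.9444, 3.3333).
Round to (-1.9444, 3.3333) and repeat: F = (3.908520, -1.114091), J = [[-19.258474, 2.672583], [3.8888, 2.0000]].
Δ = (0.2207, 0.1279), so (s, t)₂ = (-1.7237, 3.4612).

(-1.7237, 3.4612)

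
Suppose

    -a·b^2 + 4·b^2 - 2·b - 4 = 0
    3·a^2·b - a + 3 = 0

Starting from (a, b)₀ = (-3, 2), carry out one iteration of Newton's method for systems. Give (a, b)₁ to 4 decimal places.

At (-3, 2): F = (20.0000, 60.0000).
Jacobian J = [[-b^2, -2·a·b + 8·b - 2], [6·a·b - 1, 3·a^2]].
At the point, J = [[-4.0000, 26.0000], [-37.0000, 27.0000]] (det J = 854.0000).
Solving J·Δ = −F gives Δ = (1.1944, -0.5855).
Then the next iterate is (a, b)₁ = (-1.8056, 1.4145).

(-1.8056, 1.4145)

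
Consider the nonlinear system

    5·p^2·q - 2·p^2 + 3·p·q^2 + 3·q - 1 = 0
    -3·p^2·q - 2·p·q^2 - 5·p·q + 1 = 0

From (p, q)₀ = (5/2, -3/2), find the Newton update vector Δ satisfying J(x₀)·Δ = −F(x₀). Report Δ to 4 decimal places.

(-0.9644, 0.7405)

At (5/2, -3/2): F = (-48.0000, 36.6250).
Jacobian J = [[10·p·q - 4·p + 3·q^2, 5·p^2 + 6·p·q + 3], [-6·p·q - 2·q^2 - 5·q, -3·p^2 - 4·p·q - 5·p]].
At the point, J = [[-40.7500, 11.7500], [25.5000, -16.2500]] (det J = 362.5625).
Solving J·Δ = −F gives Δ = (-0.9644, 0.7405).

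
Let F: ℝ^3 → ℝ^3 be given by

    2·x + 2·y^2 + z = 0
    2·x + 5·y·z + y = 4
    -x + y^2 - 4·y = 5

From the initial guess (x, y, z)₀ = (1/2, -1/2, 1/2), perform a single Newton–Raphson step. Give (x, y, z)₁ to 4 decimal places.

(0.3322, -1.1164, -2.3973)

At (1/2, -1/2, 1/2): F = (2.0000, -4.7500, -3.2500).
Jacobian J = [[2, 4·y, 1], [2, 5·z + 1, 5·y], [-1, 2·y - 4, 0]].
At the point, J = [[2.0000, -2.0000, 1.0000], [2.0000, 3.5000, -2.5000], [-1.0000, -5.0000, 0.0000]] (det J = -36.5000).
Solving J·Δ = −F gives Δ = (-0.1678, -0.6164, -2.8973).
Then the next iterate is (x, y, z)₁ = (0.3322, -1.1164, -2.3973).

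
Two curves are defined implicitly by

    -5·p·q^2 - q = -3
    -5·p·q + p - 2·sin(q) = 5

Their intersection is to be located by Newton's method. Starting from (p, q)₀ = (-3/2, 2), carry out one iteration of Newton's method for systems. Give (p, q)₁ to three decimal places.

At (-3/2, 2): F = (31.000, 6.68141).
Jacobian J = [[-5·q^2, -10·p·q - 1], [-5·q + 1, -5·p - 2·cos(q)]].
At the point, J = [[-20.000, 29.000], [-9.000, 8.33229]] (det J = 94.35413).
Solving J·Δ = −F gives Δ = (-0.684, -1.541).
Then the next iterate is (p, q)₁ = (-2.184, 0.459).

(-2.184, 0.459)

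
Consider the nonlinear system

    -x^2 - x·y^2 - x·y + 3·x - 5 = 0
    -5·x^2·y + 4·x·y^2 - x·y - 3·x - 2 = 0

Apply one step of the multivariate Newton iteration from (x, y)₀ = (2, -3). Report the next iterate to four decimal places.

At (2, -3): F = (-15.0000, 130.0000).
Jacobian J = [[-2·x - y^2 - y + 3, -2·x·y - x], [-10·x·y + 4·y^2 - y - 3, -5·x^2 + 8·x·y - x]].
At the point, J = [[-7.0000, 10.0000], [96.0000, -70.0000]] (det J = -470.0000).
Solving J·Δ = −F gives Δ = (-0.5319, 1.1277).
Then the next iterate is (x, y)₁ = (1.4681, -1.8723).

(1.4681, -1.8723)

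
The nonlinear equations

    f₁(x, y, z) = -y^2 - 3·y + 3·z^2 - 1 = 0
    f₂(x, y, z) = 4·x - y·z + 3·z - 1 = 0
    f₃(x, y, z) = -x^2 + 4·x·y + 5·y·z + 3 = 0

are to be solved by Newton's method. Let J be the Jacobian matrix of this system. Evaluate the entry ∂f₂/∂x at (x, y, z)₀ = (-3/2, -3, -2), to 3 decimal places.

4.000

∂f₂/∂x = 4.
At (-3/2, -3, -2) this is 4.000.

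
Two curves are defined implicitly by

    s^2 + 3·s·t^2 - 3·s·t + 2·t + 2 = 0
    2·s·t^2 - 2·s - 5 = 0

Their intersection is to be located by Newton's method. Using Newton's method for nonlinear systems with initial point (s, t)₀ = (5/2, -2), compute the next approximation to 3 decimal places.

(-0.051, -2.265)

At (5/2, -2): F = (49.250, 10.000).
Jacobian J = [[2·s + 3·t^2 - 3·t, 6·s·t - 3·s + 2], [2·t^2 - 2, 4·s·t]].
At the point, J = [[23.000, -35.500], [6.000, -20.000]] (det J = -247.000).
Solving J·Δ = −F gives Δ = (-2.551, -0.265).
Then the next iterate is (s, t)₁ = (-0.051, -2.265).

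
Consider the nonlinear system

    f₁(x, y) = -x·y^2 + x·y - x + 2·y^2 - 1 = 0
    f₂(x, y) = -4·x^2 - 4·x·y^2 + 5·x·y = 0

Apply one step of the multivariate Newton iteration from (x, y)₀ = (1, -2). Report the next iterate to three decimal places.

(0.639, -1.157)

At (1, -2): F = (0.000, -30.000).
Jacobian J = [[-y^2 + y - 1, -2·x·y + x + 4·y], [-8·x - 4·y^2 + 5·y, -8·x·y + 5·x]].
At the point, J = [[-7.000, -3.000], [-34.000, 21.000]] (det J = -249.000).
Solving J·Δ = −F gives Δ = (-0.361, 0.843).
Then the next iterate is (x, y)₁ = (0.639, -1.157).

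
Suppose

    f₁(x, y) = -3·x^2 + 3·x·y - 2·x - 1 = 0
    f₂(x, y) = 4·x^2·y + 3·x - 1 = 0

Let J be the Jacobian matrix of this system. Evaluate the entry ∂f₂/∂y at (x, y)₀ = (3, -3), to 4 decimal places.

∂f₂/∂y = 4·x^2.
At (3, -3) this is 36.0000.

36.0000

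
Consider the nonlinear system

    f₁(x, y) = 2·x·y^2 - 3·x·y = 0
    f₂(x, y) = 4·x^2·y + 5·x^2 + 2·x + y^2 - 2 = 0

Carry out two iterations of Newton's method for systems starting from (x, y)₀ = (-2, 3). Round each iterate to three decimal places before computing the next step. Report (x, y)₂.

(-0.574, 2.092)

At (-2, 3): F = (-18.000, 71.000).
Jacobian J = [[2·y^2 - 3·y, 4·x·y - 3·x], [8·x·y + 10·x + 2, 4·x^2 + 2·y]].
At the point, J = [[9.000, -18.000], [-66.000, 22.000]] (det J = -990.000).
Solving J·Δ = −F gives Δ = (0.891, -0.555).
Then the next iterate is (x, y)₁ = (-1.109, 2.445).
Round to (-1.109, 2.445) and repeat: F = (-5.12474, 19.93767), J = [[4.62105, -7.51902], [-30.78204, 9.80952]].
Δ = (0.535, -0.353), so (x, y)₂ = (-0.574, 2.092).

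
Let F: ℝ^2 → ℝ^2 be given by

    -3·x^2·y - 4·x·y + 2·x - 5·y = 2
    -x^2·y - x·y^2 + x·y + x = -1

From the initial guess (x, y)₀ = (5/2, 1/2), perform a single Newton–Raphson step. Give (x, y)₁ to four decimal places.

(-23.2000, 5.8000)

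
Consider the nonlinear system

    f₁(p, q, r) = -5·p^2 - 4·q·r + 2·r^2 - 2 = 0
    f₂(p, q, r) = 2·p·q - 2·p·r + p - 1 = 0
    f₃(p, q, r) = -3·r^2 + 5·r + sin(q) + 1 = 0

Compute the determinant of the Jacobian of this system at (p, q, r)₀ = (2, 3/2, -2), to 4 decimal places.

J = [[-10·p, -4·r, -4·q + 4·r], [2·q - 2·r + 1, 2·p, -2·p], [0, cos(q), -6·r + 5]].
At the point, J = [[-20.0000, 8.0000, -14.0000], [8.0000, 4.0000, -4.0000], [0.0000, 0.070737, 17.0000]].
det J = -2461.5815.

-2461.5815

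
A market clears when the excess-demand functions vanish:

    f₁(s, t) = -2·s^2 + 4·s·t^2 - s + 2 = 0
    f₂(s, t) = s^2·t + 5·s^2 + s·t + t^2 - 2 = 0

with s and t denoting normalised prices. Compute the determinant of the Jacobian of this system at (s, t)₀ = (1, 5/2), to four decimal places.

-210.0000

J = [[-4·s + 4·t^2 - 1, 8·s·t], [2·s·t + 10·s + t, s^2 + s + 2·t]].
At the point, J = [[20.0000, 20.0000], [17.5000, 7.0000]].
det J = -210.0000.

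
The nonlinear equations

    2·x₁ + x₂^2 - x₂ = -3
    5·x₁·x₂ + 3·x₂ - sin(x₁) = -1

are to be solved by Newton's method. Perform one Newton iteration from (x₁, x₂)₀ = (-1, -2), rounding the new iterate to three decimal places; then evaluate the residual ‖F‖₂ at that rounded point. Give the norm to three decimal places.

3.023

At (-1, -2): F = (7.000, 5.84147).
Jacobian J = [[2, 2·x₂ - 1], [5·x₂ - cos(x₁), 5·x₁ + 3]].
At the point, J = [[2.000, -5.000], [-10.54030, -2.000]] (det J = -56.70151).
Solving J·Δ = −F gives Δ = (0.268, 1.507).
Then the next iterate is (x₁, x₂)₁ = (-0.732, -0.493).
Re-evaluating at (-0.732, -0.493): F = (2.27205, 1.99374), so ‖F‖₂ = 3.023.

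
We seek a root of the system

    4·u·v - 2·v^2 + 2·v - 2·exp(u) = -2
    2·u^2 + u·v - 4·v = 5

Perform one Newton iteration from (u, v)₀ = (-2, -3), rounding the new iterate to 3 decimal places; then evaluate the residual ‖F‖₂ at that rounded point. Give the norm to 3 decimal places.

At (-2, -3): F = (1.72933, 21.000).
Jacobian J = [[4·v - 2·exp(u), 4·u - 4·v + 2], [4·u + v, u - 4]].
At the point, J = [[-12.27067, 6.000], [-11.000, -6.000]] (det J = 139.62402).
Solving J·Δ = −F gives Δ = (0.977, 1.709).
Then the next iterate is (u, v)₁ = (-1.023, -1.291).
Re-evaluating at (-1.023, -1.291): F = (0.64838, 3.57775), so ‖F‖₂ = 3.636.

3.636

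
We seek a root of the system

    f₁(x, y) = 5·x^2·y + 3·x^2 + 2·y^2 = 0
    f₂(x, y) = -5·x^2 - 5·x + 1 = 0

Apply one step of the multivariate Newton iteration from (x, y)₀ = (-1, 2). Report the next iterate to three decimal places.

(-1.200, -0.015)

At (-1, 2): F = (21.000, 1.000).
Jacobian J = [[10·x·y + 6·x, 5·x^2 + 4·y], [-10·x - 5, 0]].
At the point, J = [[-26.000, 13.000], [5.000, 0.000]] (det J = -65.000).
Solving J·Δ = −F gives Δ = (-0.200, -2.015).
Then the next iterate is (x, y)₁ = (-1.200, -0.015).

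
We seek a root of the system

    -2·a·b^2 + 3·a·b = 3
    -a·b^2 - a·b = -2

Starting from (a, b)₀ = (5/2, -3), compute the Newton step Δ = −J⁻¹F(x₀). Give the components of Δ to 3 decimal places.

(-3.500, -0.640)

At (5/2, -3): F = (-70.500, -13.000).
Jacobian J = [[-2·b^2 + 3·b, -4·a·b + 3·a], [-b^2 - b, -2·a·b - a]].
At the point, J = [[-27.000, 37.500], [-6.000, 12.500]] (det J = -112.500).
Solving J·Δ = −F gives Δ = (-3.500, -0.640).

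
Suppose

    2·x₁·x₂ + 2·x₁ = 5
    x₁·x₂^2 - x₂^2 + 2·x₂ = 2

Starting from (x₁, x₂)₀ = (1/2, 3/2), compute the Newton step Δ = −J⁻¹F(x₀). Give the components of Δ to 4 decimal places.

(4.5000, -20.0000)

At (1/2, 3/2): F = (-2.5000, -0.1250).
Jacobian J = [[2·x₂ + 2, 2·x₁], [x₂^2, 2·x₁·x₂ - 2·x₂ + 2]].
At the point, J = [[5.0000, 1.0000], [2.2500, 0.5000]] (det J = 0.2500).
Solving J·Δ = −F gives Δ = (4.5000, -20.0000).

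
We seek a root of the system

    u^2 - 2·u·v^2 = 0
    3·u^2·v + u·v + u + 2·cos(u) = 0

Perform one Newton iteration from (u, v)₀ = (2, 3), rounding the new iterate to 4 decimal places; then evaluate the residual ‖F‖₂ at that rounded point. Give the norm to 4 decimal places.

16.4752

At (2, 3): F = (-32.0000, 43.167706).
Jacobian J = [[2·u - 2·v^2, -4·u·v], [6·u·v + v - 2·sin(u) + 1, 3·u^2 + u]].
At the point, J = [[-14.0000, -24.0000], [38.181405, 14.0000]] (det J = 720.353724).
Solving J·Δ = −F gives Δ = (-0.8163, -0.8572).
Then the next iterate is (u, v)₁ = (1.1837, 2.1428).
Re-evaluating at (1.1837, 2.1428): F = (-9.468989, 13.482260), so ‖F‖₂ = 16.4752.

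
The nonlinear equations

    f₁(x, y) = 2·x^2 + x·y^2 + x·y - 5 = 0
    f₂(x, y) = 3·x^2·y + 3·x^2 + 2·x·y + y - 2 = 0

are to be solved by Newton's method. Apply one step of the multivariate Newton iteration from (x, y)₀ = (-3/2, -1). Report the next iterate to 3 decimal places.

(-1.593, -1.039)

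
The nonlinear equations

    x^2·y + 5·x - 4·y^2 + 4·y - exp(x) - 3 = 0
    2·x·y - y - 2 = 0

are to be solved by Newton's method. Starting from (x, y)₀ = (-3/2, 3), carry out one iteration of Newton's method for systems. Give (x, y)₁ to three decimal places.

(-0.393, 1.161)

At (-3/2, 3): F = (-27.97313, -14.000).
Jacobian J = [[2·x·y - exp(x) + 5, x^2 - 8·y + 4], [2·y, 2·x - 1]].
At the point, J = [[-4.22313, -17.750], [6.000, -4.000]] (det J = 123.39252).
Solving J·Δ = −F gives Δ = (1.107, -1.839).
Then the next iterate is (x, y)₁ = (-0.393, 1.161).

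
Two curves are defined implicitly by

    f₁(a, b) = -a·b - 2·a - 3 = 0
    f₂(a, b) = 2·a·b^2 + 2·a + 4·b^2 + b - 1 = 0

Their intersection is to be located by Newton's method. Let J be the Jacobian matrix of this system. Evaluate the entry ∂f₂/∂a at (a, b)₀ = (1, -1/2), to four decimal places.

2.5000

∂f₂/∂a = 2·b^2 + 2.
At (1, -1/2) this is 2.5000.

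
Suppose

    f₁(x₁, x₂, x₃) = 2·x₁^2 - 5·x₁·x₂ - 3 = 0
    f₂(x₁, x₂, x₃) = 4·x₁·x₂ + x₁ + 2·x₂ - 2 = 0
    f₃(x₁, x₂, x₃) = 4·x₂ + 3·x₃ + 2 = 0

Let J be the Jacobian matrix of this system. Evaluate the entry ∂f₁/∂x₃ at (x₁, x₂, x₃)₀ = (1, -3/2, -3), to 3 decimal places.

0.000

∂f₁/∂x₃ = 0.
At (1, -3/2, -3) this is 0.000.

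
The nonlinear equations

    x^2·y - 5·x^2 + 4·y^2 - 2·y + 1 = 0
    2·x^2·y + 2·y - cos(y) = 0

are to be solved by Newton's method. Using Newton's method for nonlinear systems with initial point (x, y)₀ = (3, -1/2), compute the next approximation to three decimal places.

(1.603, -0.372)

At (3, -1/2): F = (-46.500, -10.87758).
Jacobian J = [[2·x·y - 10·x, x^2 + 8·y - 2], [4·x·y, 2·x^2 + sin(y) + 2]].
At the point, J = [[-33.000, 3.000], [-6.000, 19.52057]] (det J = -626.17896).
Solving J·Δ = −F gives Δ = (-1.397, 0.128).
Then the next iterate is (x, y)₁ = (1.603, -0.372).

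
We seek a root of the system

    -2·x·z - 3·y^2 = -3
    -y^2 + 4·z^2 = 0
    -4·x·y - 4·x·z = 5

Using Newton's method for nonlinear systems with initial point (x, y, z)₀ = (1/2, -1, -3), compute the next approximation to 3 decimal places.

(0.464, -1.224, -1.560)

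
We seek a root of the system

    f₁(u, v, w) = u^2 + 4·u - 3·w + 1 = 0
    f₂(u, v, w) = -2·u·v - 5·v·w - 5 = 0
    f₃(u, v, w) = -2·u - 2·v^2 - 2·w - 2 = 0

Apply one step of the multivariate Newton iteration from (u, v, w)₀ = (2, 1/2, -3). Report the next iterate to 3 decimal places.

(-0.109, 0.651, -1.292)

At (2, 1/2, -3): F = (22.000, 0.500, -0.500).
Jacobian J = [[2·u + 4, 0, -3], [-2·v, -2·u - 5·w, -5·v], [-2, -4·v, -2]].
At the point, J = [[8.000, 0.000, -3.000], [-1.000, 11.000, -2.500], [-2.000, -2.000, -2.000]] (det J = -288.000).
Solving J·Δ = −F gives Δ = (-2.109, 0.151, 1.708).
Then the next iterate is (u, v, w)₁ = (-0.109, 0.651, -1.292).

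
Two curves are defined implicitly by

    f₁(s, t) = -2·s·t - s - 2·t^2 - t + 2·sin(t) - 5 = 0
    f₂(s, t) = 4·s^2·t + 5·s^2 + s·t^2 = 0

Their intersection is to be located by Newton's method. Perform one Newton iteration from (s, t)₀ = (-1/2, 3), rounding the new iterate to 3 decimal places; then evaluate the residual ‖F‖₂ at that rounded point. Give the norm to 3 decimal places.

6.942

At (-1/2, 3): F = (-22.21776, -0.250).
Jacobian J = [[-2·t - 1, -2·s - 4·t + 2·cos(t) - 1], [8·s·t + 10·s + t^2, 4·s^2 + 2·s·t]].
At the point, J = [[-7.000, -13.97998], [-8.000, -2.000]] (det J = -97.83988).
Solving J·Δ = −F gives Δ = (0.418, -1.799).
Then the next iterate is (s, t)₁ = (-0.082, 1.201).
Re-evaluating at (-0.082, 1.201): F = (-6.94204, -0.05235), so ‖F‖₂ = 6.942.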